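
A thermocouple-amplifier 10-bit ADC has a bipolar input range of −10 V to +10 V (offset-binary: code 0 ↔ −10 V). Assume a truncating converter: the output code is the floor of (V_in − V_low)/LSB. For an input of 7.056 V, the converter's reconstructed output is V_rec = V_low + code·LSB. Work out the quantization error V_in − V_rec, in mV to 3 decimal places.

LSB = 20/2^10 = 19.531 mV.
Scaled input = 873.2672 LSBs, so code = 873.
V_rec = (−10) + 873·0.0195312 = 7.0507812 V.
Difference: 0.00521875 V → 5.219 mV.

5.219 mV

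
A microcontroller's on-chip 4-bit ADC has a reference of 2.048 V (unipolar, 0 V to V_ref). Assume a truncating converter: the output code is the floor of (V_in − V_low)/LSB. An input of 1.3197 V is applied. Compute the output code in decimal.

code 10

With 16 levels over 2.048 V, one step is 128.000 mV.
Input sits at 10.310 steps above V_low.
⌊·⌋(10.310) = 10.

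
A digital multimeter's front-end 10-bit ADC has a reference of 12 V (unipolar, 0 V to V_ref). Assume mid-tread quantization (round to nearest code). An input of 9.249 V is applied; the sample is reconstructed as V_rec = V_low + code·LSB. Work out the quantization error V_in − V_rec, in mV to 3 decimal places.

2.906 mV

Step size: 12 V ÷ 2^10 = 11.719 mV.
(V_in − V_low)/LSB = (9.249 − 0)/0.0117188 = 789.2480 → code 789 (round).
Reconstructed: 9.2460938 V.
V_in − V_rec = 0.00290625 V = 2.906 mV.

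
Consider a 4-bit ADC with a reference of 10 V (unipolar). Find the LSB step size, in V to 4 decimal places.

Full-scale span = 10 V.
LSB = 10 / 2^4 = 10 / 16 = 0.625 V = 0.6250 V.

0.6250 V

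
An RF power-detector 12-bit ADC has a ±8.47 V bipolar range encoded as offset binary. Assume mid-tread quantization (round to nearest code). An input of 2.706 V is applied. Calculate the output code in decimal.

code 2702

Full-scale span = 16.94 V; LSB = 16.94/2^12 = 4.136 mV.
(2.706 − (−8.47)) / 0.00413574 = 2702.296 LSBs.
Round → code 2702.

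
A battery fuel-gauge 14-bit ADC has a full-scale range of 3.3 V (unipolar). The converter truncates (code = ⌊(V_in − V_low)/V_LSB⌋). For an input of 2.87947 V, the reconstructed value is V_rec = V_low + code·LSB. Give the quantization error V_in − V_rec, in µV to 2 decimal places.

LSB = 3.3/2^14 = 201.42 µV.
Scaled input = 14296.1323 LSBs, so code = 14296.
V_rec = 0 + 14296·0.000201416 = 2.8794434 V.
Difference: 2.66406e-05 V → 26.64 µV.

26.64 µV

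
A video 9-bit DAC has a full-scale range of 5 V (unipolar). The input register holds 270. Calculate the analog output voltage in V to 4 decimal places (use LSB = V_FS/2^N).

LSB = 5 V / 2^9 = 9.766 mV.
V_out = 0 + 270 × 0.00976562 V = 2.63672 V.

2.6367 V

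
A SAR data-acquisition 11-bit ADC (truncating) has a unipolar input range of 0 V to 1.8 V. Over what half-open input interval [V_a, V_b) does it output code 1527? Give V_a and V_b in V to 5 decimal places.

LSB = 1.8/2^11 = 0.879 mV.
V_a = V_low + 1527·LSB = 1.34209 V; V_b = V_low + 1528·LSB = 1.34297 V.

[1.34209 V, 1.34297 V)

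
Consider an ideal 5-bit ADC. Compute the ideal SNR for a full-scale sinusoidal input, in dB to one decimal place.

31.9 dB

SNR ≈ 6.02·N + 1.76 dB = 6.02·5 + 1.76 = 31.86 dB.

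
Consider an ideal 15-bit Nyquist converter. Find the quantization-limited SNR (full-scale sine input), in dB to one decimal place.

92.1 dB

SNR ≈ 6.02·N + 1.76 dB = 6.02·15 + 1.76 = 92.06 dB.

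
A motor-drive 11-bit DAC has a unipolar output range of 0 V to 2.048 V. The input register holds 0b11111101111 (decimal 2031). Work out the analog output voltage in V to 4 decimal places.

2.0310 V

LSB = 2.048 V / 2^11 = 1.000 mV.
Code 0b11111101111 = 2031 decimal.
V_out = 0 + 2031 × 0.001 V = 2.031 V.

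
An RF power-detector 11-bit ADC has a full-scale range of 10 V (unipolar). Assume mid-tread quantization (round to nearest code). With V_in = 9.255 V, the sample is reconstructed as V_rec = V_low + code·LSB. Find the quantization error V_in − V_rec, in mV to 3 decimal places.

LSB = 10/2^11 = 4.883 mV.
(9.255 − 0)/0.00488281 = 1895.4240; round gives code 1895.
Code 1895 maps back to 0 + 1895×0.00488281 V = 9.2529297 V.
Difference: 0.00207031 V → 2.070 mV.

2.070 mV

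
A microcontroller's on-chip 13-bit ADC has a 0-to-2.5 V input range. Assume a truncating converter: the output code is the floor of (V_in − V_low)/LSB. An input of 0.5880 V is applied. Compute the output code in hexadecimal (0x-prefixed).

With 8192 levels over 2.5 V, one step is 305.18 µV.
(V_in − V_low)/LSB = (0.5880 − 0) / 0.000305176 = 1926.758.
So the output code is 1926.
In hexadecimal (0x-prefixed): 0x786.

code 0x786 (decimal 1926)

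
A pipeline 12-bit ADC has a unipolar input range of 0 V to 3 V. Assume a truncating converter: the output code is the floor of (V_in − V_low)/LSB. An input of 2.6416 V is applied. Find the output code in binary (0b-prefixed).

Full-scale span = 3 V; LSB = 3/2^12 = 0.732 mV.
Input sits at 3606.665 steps above V_low.
⌊·⌋(3606.665) = 3606.
In binary (0b-prefixed): 0b111000010110.

code 0b111000010110 (decimal 3606)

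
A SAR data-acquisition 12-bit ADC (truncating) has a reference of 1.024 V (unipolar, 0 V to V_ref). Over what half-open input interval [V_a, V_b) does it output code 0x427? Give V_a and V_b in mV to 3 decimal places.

LSB = 1.024/2^12 = 250.00 µV.
Code 0x427 = 1063 decimal.
V_a = V_low + 1063·LSB = 0.26575 V; V_b = V_low + 1064·LSB = 0.266 V.

[265.750 mV, 266.000 mV)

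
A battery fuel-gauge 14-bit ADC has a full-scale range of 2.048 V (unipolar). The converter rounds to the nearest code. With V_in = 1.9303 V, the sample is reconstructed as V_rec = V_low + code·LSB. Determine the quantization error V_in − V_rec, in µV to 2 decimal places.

50.00 µV

Step size: 2.048 V ÷ 2^14 = 125.00 µV.
(V_in − V_low)/LSB = (1.9303 − 0)/0.000125 = 15442.4000 → code 15442 (round).
Reconstructed: 1.93025 V.
V_in − V_rec = 5e-05 V = 50.00 µV.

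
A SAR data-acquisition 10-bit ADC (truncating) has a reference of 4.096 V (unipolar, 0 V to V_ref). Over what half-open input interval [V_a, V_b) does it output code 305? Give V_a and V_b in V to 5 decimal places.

LSB = 4.096/2^10 = 4.000 mV.
V_a = V_low + 305·LSB = 1.22 V; V_b = V_low + 306·LSB = 1.224 V.

[1.22000 V, 1.22400 V)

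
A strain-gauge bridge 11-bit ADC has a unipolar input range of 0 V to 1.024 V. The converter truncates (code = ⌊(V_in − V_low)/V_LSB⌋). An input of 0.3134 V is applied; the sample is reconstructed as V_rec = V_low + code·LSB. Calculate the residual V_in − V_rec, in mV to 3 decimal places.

LSB = 1.024/2^11 = 0.500 mV.
(V_in − V_low)/LSB = (0.3134 − 0)/0.0005 = 626.8000 → code 626 (floor).
Code 626 maps back to 0 + 626×0.0005 V = 0.313 V.
Error = 0.3134 − 0.313 = 0.0004 V = 0.400 mV.

0.400 mV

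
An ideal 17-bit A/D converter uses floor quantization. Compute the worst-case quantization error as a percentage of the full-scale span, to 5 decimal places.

0.00076 %

Truncating → worst-case error = 1 LSB = V_FS/2^17, so 100/131072 = 0.000762939 % of full scale.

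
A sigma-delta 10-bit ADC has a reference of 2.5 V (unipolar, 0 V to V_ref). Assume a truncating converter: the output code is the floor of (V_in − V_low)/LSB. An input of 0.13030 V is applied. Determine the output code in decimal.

LSB = 2.5 V / 1024 = 2.441 mV.
(V_in − V_low)/LSB = (0.13030 − 0) / 0.00244141 = 53.371.
⌊·⌋(53.371) = 53.

code 53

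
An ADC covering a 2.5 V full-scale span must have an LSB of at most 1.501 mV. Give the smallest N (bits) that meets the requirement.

Number of steps required ≥ 2.5 V / 1.501 mV = 1665.56.
Need 2^N ≥ 1665.56; 2^10 = 1024, 2^11 = 2048.
Minimum N = 11.

11 bits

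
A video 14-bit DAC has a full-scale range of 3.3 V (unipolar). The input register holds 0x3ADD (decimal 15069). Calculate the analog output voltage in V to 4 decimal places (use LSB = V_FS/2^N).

3.0351 V

LSB = 3.3 V / 2^14 = 201.42 µV.
Code 0x3ADD = 15069 decimal.
V_out = 0 + 15069 × 0.000201416 V = 3.03514 V.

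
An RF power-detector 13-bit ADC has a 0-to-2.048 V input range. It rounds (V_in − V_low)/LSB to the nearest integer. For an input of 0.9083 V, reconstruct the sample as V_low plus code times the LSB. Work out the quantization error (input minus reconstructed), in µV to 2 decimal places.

Step size: 2.048 V ÷ 2^13 = 250.00 µV.
(V_in − V_low)/LSB = (0.9083 − 0)/0.00025 = 3633.2000 → code 3633 (round).
Reconstructed: 0.90825 V.
V_in − V_rec = 5e-05 V = 50.00 µV.

50.00 µV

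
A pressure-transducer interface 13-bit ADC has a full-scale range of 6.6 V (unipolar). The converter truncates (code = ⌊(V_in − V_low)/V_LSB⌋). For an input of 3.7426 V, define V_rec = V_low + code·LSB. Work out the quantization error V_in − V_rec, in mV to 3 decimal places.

One LSB is 6.6 V / 8192 = 0.806 mV.
(V_in − V_low)/LSB = (3.7426 − 0)/0.000805664 = 4645.3605 → code 4645 (floor).
Code 4645 maps back to 0 + 4645×0.000805664 V = 3.7423096 V.
Difference: 0.00029043 V → 0.290 mV.

0.290 mV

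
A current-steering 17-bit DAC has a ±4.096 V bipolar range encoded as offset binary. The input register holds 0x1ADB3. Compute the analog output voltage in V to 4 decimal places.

LSB = 8.192 V / 2^17 = 62.50 µV.
Code 0x1ADB3 = 110003 decimal.
V_out = (−4.096) + 110003 × 6.25e-05 V = 2.77919 V.

2.7792 V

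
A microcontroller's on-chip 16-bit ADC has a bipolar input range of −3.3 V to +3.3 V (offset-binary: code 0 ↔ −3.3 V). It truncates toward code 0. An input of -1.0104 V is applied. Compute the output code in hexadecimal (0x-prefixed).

LSB = 6.6 V / 65536 = 100.71 µV.
(V_in − V_low)/LSB = (-1.0104 − (−3.3)) / 0.000100708 = 22735.034.
Floor → code 22735.
In hexadecimal (0x-prefixed): 0x58CF.

code 0x58CF (decimal 22735)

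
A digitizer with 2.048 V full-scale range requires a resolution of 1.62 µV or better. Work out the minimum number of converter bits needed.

Number of steps required ≥ 2.048 V / 1.62 µV = 1264197.53.
Need 2^N ≥ 1264197.53; 2^20 = 1048576, 2^21 = 2097152.
Minimum N = 21.

21 bits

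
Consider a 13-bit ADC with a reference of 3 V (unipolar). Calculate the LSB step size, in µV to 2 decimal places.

Full-scale span = 3 V.
LSB = 3 / 2^13 = 3 / 8192 = 0.000366211 V = 366.21 µV.

366.21 µV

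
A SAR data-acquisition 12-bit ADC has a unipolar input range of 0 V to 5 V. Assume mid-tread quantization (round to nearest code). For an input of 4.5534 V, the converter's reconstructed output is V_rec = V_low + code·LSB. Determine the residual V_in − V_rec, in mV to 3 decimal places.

LSB = 5/2^12 = 1.221 mV.
Scaled input = 3730.1453 LSBs, so code = 3730.
Reconstructed: 4.5532227 V.
Difference: 0.000177344 V → 0.177 mV.

0.177 mV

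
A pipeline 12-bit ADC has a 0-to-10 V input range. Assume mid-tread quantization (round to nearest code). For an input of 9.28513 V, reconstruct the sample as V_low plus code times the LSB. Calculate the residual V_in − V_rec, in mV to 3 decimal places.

0.462 mV

Step size: 10 V ÷ 2^12 = 2.441 mV.
(9.28513 − 0)/0.00244141 = 3803.1892; round gives code 3803.
Reconstructed: 9.284668 V.
V_in − V_rec = 0.000462031 V = 0.462 mV.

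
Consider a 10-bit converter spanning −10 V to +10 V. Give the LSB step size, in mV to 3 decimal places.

Full-scale span = 20 V.
LSB = 20 / 2^10 = 20 / 1024 = 0.0195312 V = 19.531 mV.

19.531 mV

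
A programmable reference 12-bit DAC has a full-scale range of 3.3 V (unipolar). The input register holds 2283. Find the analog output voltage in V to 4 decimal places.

LSB = 3.3 V / 2^12 = 0.806 mV.
V_out = 0 + 2283 × 0.000805664 V = 1.83933 V.

1.8393 V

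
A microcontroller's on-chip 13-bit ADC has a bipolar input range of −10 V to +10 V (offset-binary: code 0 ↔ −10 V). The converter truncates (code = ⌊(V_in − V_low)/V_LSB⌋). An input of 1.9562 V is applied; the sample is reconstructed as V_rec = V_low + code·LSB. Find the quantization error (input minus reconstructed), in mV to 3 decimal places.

Step size: 20 V ÷ 2^13 = 2.441 mV.
Scaled input = 4897.2595 LSBs, so code = 4897.
Reconstructed: 1.9555664 V.
V_in − V_rec = 0.000633594 V = 0.634 mV.

0.634 mV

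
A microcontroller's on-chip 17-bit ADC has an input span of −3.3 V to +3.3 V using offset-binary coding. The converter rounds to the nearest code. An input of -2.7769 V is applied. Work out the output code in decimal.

code 10388

With 131072 levels over 6.6 V, one step is 50.35 µV.
Input sits at 10388.449 steps above V_low.
So the output code is 10388.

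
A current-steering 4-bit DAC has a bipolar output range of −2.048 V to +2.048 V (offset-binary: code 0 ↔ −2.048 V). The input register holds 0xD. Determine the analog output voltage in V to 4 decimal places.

1.2800 V

LSB = 4.096 V / 2^4 = 256.000 mV.
Code 0xD = 13 decimal.
V_out = (−2.048) + 13 × 0.256 V = 1.28 V.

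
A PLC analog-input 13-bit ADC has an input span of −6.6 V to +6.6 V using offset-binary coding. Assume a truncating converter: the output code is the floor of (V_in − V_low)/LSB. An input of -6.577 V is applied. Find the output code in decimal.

code 14

LSB = 13.2 V / 8192 = 1.611 mV.
(V_in − V_low)/LSB = (-6.577 − (−6.6)) / 0.00161133 = 14.274.
⌊·⌋(14.274) = 14.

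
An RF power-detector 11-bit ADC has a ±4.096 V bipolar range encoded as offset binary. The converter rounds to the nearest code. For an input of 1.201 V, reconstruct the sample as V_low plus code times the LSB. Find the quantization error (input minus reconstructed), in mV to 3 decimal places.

One LSB is 8.192 V / 2048 = 4.000 mV.
Scaled input = 1324.2500 LSBs, so code = 1324.
Code 1324 maps back to (−4.096) + 1324×0.004 V = 1.2 V.
Difference: 0.001 V → 1.000 mV.

1.000 mV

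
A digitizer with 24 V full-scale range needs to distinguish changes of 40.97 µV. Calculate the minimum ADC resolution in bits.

20 bits

Number of steps required ≥ 24 V / 40.97 µV = 585794.48.
Need 2^N ≥ 585794.48; 2^19 = 524288, 2^20 = 1048576.
Minimum N = 20.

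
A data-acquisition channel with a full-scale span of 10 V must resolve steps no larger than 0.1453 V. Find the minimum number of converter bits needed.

Number of steps required ≥ 10 V / 0.1453 V = 68.82.
Need 2^N ≥ 68.82; 2^6 = 64, 2^7 = 128.
Minimum N = 7.

7 bits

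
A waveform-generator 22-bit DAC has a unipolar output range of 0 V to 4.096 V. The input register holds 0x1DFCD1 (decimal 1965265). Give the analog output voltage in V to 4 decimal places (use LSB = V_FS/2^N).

LSB = 4.096 V / 2^22 = 0.98 µV.
Code 0x1DFCD1 = 1965265 decimal.
V_out = 0 + 1965265 × 9.76563e-07 V = 1.9192 V.

1.9192 V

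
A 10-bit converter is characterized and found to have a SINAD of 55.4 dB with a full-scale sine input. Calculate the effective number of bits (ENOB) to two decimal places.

ENOB = (SINAD − 1.76) / 6.02 = (55.4 − 1.76)/6.02 = 8.910.

8.91 bits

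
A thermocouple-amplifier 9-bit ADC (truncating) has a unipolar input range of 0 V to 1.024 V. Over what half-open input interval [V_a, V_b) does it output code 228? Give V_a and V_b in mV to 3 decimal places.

[456.000 mV, 458.000 mV)

LSB = 1.024/2^9 = 2.000 mV.
V_a = V_low + 228·LSB = 0.456 V; V_b = V_low + 229·LSB = 0.458 V.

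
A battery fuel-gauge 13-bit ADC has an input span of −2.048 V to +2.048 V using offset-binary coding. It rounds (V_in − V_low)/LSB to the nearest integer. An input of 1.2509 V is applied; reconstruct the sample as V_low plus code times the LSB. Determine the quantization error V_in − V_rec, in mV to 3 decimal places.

-0.100 mV

Step size: 4.096 V ÷ 2^13 = 0.500 mV.
Scaled input = 6597.8000 LSBs, so code = 6598.
V_rec = (−2.048) + 6598·0.0005 = 1.251 V.
Difference: -0.0001 V → -0.100 mV.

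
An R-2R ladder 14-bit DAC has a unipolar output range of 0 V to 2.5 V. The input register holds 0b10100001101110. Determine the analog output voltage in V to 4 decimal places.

1.5793 V

LSB = 2.5 V / 2^14 = 152.59 µV.
Code 0b10100001101110 = 10350 decimal.
V_out = 0 + 10350 × 0.000152588 V = 1.57928 V.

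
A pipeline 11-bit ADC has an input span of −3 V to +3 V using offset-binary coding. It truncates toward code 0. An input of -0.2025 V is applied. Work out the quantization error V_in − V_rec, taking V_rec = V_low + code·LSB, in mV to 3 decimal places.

2.578 mV

LSB = 6/2^11 = 2.930 mV.
(V_in − V_low)/LSB = (-0.2025 − (−3))/0.00292969 = 954.8800 → code 954 (floor).
Code 954 maps back to (−3) + 954×0.00292969 V = -0.20507812 V.
V_in − V_rec = 0.00257813 V = 2.578 mV.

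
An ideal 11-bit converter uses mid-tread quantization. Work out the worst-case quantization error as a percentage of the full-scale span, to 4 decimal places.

Rounding → worst-case error = ½ LSB = V_FS/2^12, so 100/4096 = 0.0244141 % of full scale.

0.0244 %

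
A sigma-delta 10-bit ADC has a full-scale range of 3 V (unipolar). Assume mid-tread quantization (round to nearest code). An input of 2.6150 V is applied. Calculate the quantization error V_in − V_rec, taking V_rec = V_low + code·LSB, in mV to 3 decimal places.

-1.211 mV

LSB = 3/2^10 = 2.930 mV.
Scaled input = 892.5867 LSBs, so code = 893.
Reconstructed: 2.6162109 V.
Error = 2.6150 − 2.6162109 = -0.00121094 V = -1.211 mV.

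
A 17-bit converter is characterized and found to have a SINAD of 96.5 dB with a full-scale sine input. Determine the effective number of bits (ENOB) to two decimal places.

ENOB = (SINAD − 1.76) / 6.02 = (96.5 − 1.76)/6.02 = 15.738.

15.74 bits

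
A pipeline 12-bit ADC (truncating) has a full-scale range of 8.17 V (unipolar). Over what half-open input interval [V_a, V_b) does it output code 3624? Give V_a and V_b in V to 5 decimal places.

LSB = 8.17/2^12 = 1.995 mV.
V_a = V_low + 3624·LSB = 7.22854 V; V_b = V_low + 3625·LSB = 7.23053 V.

[7.22854 V, 7.23053 V)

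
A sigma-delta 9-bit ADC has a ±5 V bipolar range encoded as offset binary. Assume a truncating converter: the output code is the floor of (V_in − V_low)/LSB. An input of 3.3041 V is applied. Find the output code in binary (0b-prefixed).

code 0b110101001 (decimal 425)

With 512 levels over 10 V, one step is 19.531 mV.
(3.3041 − (−5)) / 0.0195312 = 425.170 LSBs.
So the output code is 425.
In binary (0b-prefixed): 0b110101001.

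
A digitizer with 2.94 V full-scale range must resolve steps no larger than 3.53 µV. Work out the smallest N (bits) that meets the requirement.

20 bits

Number of steps required ≥ 2.94 V / 3.53 µV = 832861.19.
Need 2^N ≥ 832861.19; 2^19 = 524288, 2^20 = 1048576.
Minimum N = 20.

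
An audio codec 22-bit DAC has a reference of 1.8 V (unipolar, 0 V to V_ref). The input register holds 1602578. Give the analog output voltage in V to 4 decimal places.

LSB = 1.8 V / 2^22 = 0.43 µV.
V_out = 0 + 1602578 × 4.29153e-07 V = 0.687752 V.

0.6878 V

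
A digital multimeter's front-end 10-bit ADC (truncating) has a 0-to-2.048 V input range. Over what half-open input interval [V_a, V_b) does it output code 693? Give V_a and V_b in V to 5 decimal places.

LSB = 2.048/2^10 = 2.000 mV.
V_a = V_low + 693·LSB = 1.386 V; V_b = V_low + 694·LSB = 1.388 V.

[1.38600 V, 1.38800 V)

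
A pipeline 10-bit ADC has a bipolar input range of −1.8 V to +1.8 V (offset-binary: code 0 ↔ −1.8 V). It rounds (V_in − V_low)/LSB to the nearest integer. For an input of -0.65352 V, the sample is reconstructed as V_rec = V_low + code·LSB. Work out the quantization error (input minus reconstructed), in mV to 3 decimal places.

0.386 mV

LSB = 3.6/2^10 = 3.516 mV.
(-0.65352 − (−1.8))/0.00351563 = 326.1099; round gives code 326.
Reconstructed: -0.65390625 V.
Difference: 0.00038625 V → 0.386 mV.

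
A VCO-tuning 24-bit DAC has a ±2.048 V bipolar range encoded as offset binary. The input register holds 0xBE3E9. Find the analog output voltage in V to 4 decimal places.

-1.8578 V

LSB = 4.096 V / 2^24 = 0.24 µV.
Code 0xBE3E9 = 779241 decimal.
V_out = (−2.048) + 779241 × 2.44141e-07 V = -1.85776 V.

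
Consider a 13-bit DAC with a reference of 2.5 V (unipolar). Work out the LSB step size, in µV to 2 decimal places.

305.18 µV

Full-scale span = 2.5 V.
LSB = 2.5 / 2^13 = 2.5 / 8192 = 0.000305176 V = 305.18 µV.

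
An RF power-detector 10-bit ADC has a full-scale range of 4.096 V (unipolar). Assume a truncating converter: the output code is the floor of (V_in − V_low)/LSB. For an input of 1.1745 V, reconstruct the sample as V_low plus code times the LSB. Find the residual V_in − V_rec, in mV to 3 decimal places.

2.500 mV

LSB = 4.096/2^10 = 4.000 mV.
(1.1745 − 0)/0.004 = 293.6250; ⌊·⌋ gives code 293.
Code 293 maps back to 0 + 293×0.004 V = 1.172 V.
Error = 1.1745 − 1.172 = 0.0025 V = 2.500 mV.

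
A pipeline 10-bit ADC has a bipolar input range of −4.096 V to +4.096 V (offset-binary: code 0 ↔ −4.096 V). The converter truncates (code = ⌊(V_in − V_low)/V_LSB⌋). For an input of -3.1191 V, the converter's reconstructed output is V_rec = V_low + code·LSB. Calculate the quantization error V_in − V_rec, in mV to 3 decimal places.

One LSB is 8.192 V / 1024 = 8.000 mV.
(-3.1191 − (−4.096))/0.008 = 122.1125; ⌊·⌋ gives code 122.
Code 122 maps back to (−4.096) + 122×0.008 V = -3.12 V.
V_in − V_rec = 0.0009 V = 0.900 mV.

0.900 mV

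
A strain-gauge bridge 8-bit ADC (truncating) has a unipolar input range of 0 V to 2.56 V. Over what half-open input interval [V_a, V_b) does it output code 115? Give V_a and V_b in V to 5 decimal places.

[1.15000 V, 1.16000 V)

LSB = 2.56/2^8 = 10.000 mV.
V_a = V_low + 115·LSB = 1.15 V; V_b = V_low + 116·LSB = 1.16 V.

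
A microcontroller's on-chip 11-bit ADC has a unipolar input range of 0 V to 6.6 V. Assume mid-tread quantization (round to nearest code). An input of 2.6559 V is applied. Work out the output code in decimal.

code 824

LSB = 6.6 V / 2048 = 3.223 mV.
(V_in − V_low)/LSB = (2.6559 − 0) / 0.00322266 = 824.134.
So the output code is 824.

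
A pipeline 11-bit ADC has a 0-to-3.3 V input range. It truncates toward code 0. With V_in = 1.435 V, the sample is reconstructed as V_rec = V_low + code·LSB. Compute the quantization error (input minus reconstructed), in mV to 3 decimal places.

0.918 mV

One LSB is 3.3 V / 2048 = 1.611 mV.
(1.435 − 0)/0.00161133 = 890.5697; ⌊·⌋ gives code 890.
Reconstructed: 1.434082 V.
Error = 1.435 − 1.434082 = 0.000917969 V = 0.918 mV.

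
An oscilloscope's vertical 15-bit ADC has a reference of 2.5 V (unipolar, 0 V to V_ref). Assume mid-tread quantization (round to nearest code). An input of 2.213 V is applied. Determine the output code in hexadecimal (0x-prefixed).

code 0x714E (decimal 29006)

Full-scale span = 2.5 V; LSB = 2.5/2^15 = 76.29 µV.
(2.213 − 0) / 7.62939e-05 = 29006.234 LSBs.
So the output code is 29006.
In hexadecimal (0x-prefixed): 0x714E.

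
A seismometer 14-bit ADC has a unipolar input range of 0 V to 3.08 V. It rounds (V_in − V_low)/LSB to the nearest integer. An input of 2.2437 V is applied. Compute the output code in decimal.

code 11935

Full-scale span = 3.08 V; LSB = 3.08/2^14 = 187.99 µV.
(2.2437 − 0) / 0.000187988 = 11935.318 LSBs.
So the output code is 11935.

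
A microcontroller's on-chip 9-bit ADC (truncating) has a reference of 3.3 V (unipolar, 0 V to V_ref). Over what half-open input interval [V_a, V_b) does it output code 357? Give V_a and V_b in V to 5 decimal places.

[2.30098 V, 2.30742 V)

LSB = 3.3/2^9 = 6.445 mV.
V_a = V_low + 357·LSB = 2.30098 V; V_b = V_low + 358·LSB = 2.30742 V.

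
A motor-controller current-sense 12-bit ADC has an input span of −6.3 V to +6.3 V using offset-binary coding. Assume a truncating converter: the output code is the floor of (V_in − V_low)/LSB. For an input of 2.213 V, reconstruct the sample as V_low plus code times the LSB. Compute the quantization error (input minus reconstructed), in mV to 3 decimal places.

Step size: 12.6 V ÷ 2^12 = 3.076 mV.
(V_in − V_low)/LSB = (2.213 − (−6.3))/0.00307617 = 2767.4006 → code 2767 (floor).
Code 2767 maps back to (−6.3) + 2767×0.00307617 V = 2.2117676 V.
Error = 2.213 − 2.2117676 = 0.00123242 V = 1.232 mV.

1.232 mV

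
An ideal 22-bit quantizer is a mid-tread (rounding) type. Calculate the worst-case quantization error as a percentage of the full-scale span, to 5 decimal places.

Rounding → worst-case error = ½ LSB = V_FS/2^23, so 100/8388608 = 1.19209e-05 % of full scale.

0.00001 %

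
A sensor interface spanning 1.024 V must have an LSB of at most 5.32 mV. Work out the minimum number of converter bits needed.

8 bits

Number of steps required ≥ 1.024 V / 5.32 mV = 192.48.
Need 2^N ≥ 192.48; 2^7 = 128, 2^8 = 256.
Minimum N = 8.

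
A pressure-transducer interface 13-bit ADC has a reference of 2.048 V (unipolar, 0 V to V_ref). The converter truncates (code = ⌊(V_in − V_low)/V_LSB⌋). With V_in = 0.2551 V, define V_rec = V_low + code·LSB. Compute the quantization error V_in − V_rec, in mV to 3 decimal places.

0.100 mV

LSB = 2.048/2^13 = 250.00 µV.
Scaled input = 1020.4000 LSBs, so code = 1020.
V_rec = 0 + 1020·0.00025 = 0.255 V.
Error = 0.2551 − 0.255 = 0.0001 V = 0.100 mV.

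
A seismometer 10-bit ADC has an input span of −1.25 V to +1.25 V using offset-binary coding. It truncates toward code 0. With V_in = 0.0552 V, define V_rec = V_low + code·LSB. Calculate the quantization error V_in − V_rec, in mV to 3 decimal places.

LSB = 2.5/2^10 = 2.441 mV.
(V_in − V_low)/LSB = (0.0552 − (−1.25))/0.00244141 = 534.6099 → code 534 (floor).
V_rec = (−1.25) + 534·0.00244141 = 0.053710938 V.
V_in − V_rec = 0.00148906 V = 1.489 mV.

1.489 mV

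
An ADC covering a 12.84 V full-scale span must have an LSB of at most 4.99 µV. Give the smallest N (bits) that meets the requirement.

22 bits

Number of steps required ≥ 12.84 V / 4.99 µV = 2573146.29.
Need 2^N ≥ 2573146.29; 2^21 = 2097152, 2^22 = 4194304.
Minimum N = 22.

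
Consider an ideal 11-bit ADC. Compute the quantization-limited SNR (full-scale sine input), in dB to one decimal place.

68.0 dB

SNR ≈ 6.02·N + 1.76 dB = 6.02·11 + 1.76 = 67.98 dB.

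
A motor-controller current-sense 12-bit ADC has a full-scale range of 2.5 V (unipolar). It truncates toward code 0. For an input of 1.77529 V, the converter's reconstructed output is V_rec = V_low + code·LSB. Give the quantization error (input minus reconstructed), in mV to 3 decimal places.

0.388 mV

One LSB is 2.5 V / 4096 = 0.610 mV.
Scaled input = 2908.6351 LSBs, so code = 2908.
V_rec = 0 + 2908·0.000610352 = 1.7749023 V.
Error = 1.77529 − 1.7749023 = 0.000387656 V = 0.388 mV.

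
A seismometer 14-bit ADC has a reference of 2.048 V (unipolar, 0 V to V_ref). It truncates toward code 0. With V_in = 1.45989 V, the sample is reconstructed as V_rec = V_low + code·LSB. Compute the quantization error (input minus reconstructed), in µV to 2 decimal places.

15.00 µV

LSB = 2.048/2^14 = 125.00 µV.
Scaled input = 11679.1200 LSBs, so code = 11679.
Code 11679 maps back to 0 + 11679×0.000125 V = 1.459875 V.
V_in − V_rec = 1.5e-05 V = 15.00 µV.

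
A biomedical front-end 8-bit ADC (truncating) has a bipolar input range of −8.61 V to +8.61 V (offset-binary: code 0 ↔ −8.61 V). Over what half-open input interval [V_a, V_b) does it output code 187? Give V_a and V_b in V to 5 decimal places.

LSB = 17.22/2^8 = 67.266 mV.
V_a = V_low + 187·LSB = 3.96867 V; V_b = V_low + 188·LSB = 4.03594 V.

[3.96867 V, 4.03594 V)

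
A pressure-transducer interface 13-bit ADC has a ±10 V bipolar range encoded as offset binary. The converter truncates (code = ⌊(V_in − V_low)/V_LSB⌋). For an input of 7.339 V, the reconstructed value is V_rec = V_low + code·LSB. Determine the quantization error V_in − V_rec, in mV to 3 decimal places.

0.133 mV

LSB = 20/2^13 = 2.441 mV.
(V_in − V_low)/LSB = (7.339 − (−10))/0.00244141 = 7102.0544 → code 7102 (floor).
Code 7102 maps back to (−10) + 7102×0.00244141 V = 7.3388672 V.
V_in − V_rec = 0.000132813 V = 0.133 mV.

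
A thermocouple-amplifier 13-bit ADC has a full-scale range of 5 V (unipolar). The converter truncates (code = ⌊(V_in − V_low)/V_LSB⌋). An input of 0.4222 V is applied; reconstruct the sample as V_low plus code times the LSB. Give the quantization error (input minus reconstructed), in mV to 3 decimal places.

One LSB is 5 V / 8192 = 0.610 mV.
Scaled input = 691.7325 LSBs, so code = 691.
V_rec = 0 + 691·0.000610352 = 0.42175293 V.
Difference: 0.00044707 V → 0.447 mV.

0.447 mV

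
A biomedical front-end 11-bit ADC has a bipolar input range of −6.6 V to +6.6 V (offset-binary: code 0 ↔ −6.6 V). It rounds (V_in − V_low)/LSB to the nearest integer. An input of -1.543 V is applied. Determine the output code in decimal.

Full-scale span = 13.2 V; LSB = 13.2/2^11 = 6.445 mV.
(V_in − V_low)/LSB = (-1.543 − (−6.6)) / 0.00644531 = 784.601.
round(784.601) = 785.

code 785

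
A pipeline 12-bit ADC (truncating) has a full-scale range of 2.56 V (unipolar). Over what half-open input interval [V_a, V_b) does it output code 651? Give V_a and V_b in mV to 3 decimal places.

LSB = 2.56/2^12 = 0.625 mV.
V_a = V_low + 651·LSB = 0.406875 V; V_b = V_low + 652·LSB = 0.4075 V.

[406.875 mV, 407.500 mV)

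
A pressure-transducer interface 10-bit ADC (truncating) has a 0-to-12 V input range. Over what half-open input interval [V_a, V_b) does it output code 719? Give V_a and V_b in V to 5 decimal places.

LSB = 12/2^10 = 11.719 mV.
V_a = V_low + 719·LSB = 8.42578 V; V_b = V_low + 720·LSB = 8.4375 V.

[8.42578 V, 8.43750 V)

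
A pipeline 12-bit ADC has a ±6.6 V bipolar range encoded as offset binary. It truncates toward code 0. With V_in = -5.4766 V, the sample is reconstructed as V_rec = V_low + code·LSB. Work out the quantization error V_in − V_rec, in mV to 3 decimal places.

One LSB is 13.2 V / 4096 = 3.223 mV.
Scaled input = 348.5944 LSBs, so code = 348.
Code 348 maps back to (−6.6) + 348×0.00322266 V = -5.4785156 V.
Difference: 0.00191563 V → 1.916 mV.

1.916 mV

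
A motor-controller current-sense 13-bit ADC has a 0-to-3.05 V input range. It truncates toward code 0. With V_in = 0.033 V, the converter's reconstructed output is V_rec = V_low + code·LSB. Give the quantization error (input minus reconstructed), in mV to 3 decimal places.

Step size: 3.05 V ÷ 2^13 = 372.31 µV.
Scaled input = 88.6348 LSBs, so code = 88.
Reconstructed: 0.032763672 V.
Difference: 0.000236328 V → 0.236 mV.

0.236 mV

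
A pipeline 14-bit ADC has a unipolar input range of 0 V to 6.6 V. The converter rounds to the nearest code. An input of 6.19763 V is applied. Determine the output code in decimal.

With 16384 levels over 6.6 V, one step is 402.83 µV.
(V_in − V_low)/LSB = (6.19763 − 0) / 0.000402832 = 15385.147.
round(15385.147) = 15385.

code 15385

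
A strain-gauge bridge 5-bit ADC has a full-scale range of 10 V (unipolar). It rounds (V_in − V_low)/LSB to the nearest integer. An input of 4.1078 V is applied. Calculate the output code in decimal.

code 13

With 32 levels over 10 V, one step is 312.500 mV.
(V_in − V_low)/LSB = (4.1078 − 0) / 0.3125 = 13.145.
So the output code is 13.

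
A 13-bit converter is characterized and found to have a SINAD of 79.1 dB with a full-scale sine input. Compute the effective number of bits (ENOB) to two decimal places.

12.85 bits

ENOB = (SINAD − 1.76) / 6.02 = (79.1 − 1.76)/6.02 = 12.847.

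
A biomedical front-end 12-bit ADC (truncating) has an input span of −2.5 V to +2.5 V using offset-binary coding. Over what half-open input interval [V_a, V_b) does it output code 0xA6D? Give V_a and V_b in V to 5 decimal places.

LSB = 5/2^12 = 1.221 mV.
Code 0xA6D = 2669 decimal.
V_a = V_low + 2669·LSB = 0.758057 V; V_b = V_low + 2670·LSB = 0.759277 V.

[0.75806 V, 0.75928 V)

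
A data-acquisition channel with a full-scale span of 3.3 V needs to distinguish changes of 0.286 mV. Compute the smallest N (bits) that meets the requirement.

Number of steps required ≥ 3.3 V / 0.286 mV = 11538.46.
Need 2^N ≥ 11538.46; 2^13 = 8192, 2^14 = 16384.
Minimum N = 14.

14 bits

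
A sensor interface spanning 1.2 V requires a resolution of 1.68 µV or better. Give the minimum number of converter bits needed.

Number of steps required ≥ 1.2 V / 1.68 µV = 714285.71.
Need 2^N ≥ 714285.71; 2^19 = 524288, 2^20 = 1048576.
Minimum N = 20.

20 bits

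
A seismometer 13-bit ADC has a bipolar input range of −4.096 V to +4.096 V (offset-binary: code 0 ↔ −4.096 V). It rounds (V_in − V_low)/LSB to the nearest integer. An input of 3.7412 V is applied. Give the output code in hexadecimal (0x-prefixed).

code 0x1E9D (decimal 7837)

Full-scale span = 8.192 V; LSB = 8.192/2^13 = 1.000 mV.
(3.7412 − (−4.096)) / 0.001 = 7837.200 LSBs.
round(7837.200) = 7837.
In hexadecimal (0x-prefixed): 0x1E9D.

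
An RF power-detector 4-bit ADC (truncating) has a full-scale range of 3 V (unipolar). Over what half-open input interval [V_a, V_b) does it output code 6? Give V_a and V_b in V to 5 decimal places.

LSB = 3/2^4 = 187.500 mV.
V_a = V_low + 6·LSB = 1.125 V; V_b = V_low + 7·LSB = 1.3125 V.

[1.12500 V, 1.31250 V)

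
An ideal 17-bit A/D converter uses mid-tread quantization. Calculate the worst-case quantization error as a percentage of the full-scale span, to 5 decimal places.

0.00038 %

Rounding → worst-case error = ½ LSB = V_FS/2^18, so 100/262144 = 0.00038147 % of full scale.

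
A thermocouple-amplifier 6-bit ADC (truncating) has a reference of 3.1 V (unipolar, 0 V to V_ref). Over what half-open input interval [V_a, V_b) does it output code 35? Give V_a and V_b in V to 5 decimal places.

[1.69531 V, 1.74375 V)

LSB = 3.1/2^6 = 48.438 mV.
V_a = V_low + 35·LSB = 1.69531 V; V_b = V_low + 36·LSB = 1.74375 V.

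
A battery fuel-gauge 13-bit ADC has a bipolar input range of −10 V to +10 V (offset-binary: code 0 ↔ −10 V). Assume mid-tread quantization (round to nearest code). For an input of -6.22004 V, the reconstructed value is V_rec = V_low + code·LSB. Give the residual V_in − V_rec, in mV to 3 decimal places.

LSB = 20/2^13 = 2.441 mV.
(-6.22004 − (−10))/0.00244141 = 1548.2716; round gives code 1548.
V_rec = (−10) + 1548·0.00244141 = -6.2207031 V.
Difference: 0.000663125 V → 0.663 mV.

0.663 mV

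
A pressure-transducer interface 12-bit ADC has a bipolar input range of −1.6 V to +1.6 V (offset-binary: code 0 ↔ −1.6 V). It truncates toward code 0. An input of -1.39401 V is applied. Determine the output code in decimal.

code 263

LSB = 3.2 V / 4096 = 0.781 mV.
Input sits at 263.667 steps above V_low.
⌊·⌋(263.667) = 263.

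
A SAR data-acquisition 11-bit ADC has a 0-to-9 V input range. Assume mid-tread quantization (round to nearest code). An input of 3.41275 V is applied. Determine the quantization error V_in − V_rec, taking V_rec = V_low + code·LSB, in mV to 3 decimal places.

LSB = 9/2^11 = 4.395 mV.
(3.41275 − 0)/0.00439453 = 776.5902; round gives code 777.
V_rec = 0 + 777·0.00439453 = 3.4145508 V.
Error = 3.41275 − 3.4145508 = -0.00180078 V = -1.801 mV.

-1.801 mV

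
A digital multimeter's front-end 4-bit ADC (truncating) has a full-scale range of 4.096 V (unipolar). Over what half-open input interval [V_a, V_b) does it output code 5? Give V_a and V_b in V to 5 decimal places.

LSB = 4.096/2^4 = 256.000 mV.
V_a = V_low + 5·LSB = 1.28 V; V_b = V_low + 6·LSB = 1.536 V.

[1.28000 V, 1.53600 V)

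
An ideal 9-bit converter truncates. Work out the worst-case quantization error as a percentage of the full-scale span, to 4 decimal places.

0.1953 %

Truncating → worst-case error = 1 LSB = V_FS/2^9, so 100/512 = 0.195312 % of full scale.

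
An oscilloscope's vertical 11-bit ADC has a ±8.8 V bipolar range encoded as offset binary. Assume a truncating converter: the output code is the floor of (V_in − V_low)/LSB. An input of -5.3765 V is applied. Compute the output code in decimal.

code 398

With 2048 levels over 17.6 V, one step is 8.594 mV.
(V_in − V_low)/LSB = (-5.3765 − (−8.8)) / 0.00859375 = 398.371.
Floor → code 398.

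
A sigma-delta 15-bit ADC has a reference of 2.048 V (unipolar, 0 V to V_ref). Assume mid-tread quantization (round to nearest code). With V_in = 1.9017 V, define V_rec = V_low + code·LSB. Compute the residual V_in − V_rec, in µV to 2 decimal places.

One LSB is 2.048 V / 32768 = 62.50 µV.
(V_in − V_low)/LSB = (1.9017 − 0)/6.25e-05 = 30427.2000 → code 30427 (round).
Reconstructed: 1.9016875 V.
Difference: 1.25e-05 V → 12.50 µV.

12.50 µV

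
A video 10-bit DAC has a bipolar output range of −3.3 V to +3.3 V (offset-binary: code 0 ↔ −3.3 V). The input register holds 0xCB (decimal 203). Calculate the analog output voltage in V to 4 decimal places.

-1.9916 V

LSB = 6.6 V / 2^10 = 6.445 mV.
Code 0xCB = 203 decimal.
V_out = (−3.3) + 203 × 0.00644531 V = -1.9916 V.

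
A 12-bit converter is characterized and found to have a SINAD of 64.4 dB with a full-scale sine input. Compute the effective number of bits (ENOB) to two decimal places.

10.41 bits

ENOB = (SINAD − 1.76) / 6.02 = (64.4 − 1.76)/6.02 = 10.405.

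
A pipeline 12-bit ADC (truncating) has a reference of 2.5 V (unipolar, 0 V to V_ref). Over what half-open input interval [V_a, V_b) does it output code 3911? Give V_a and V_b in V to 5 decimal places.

[2.38708 V, 2.38770 V)

LSB = 2.5/2^12 = 0.610 mV.
V_a = V_low + 3911·LSB = 2.38708 V; V_b = V_low + 3912·LSB = 2.3877 V.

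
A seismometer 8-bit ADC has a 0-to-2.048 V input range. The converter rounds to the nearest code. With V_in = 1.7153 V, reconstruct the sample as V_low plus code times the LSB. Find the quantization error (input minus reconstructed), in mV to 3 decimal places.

3.300 mV

Step size: 2.048 V ÷ 2^8 = 8.000 mV.
Scaled input = 214.4125 LSBs, so code = 214.
Code 214 maps back to 0 + 214×0.008 V = 1.712 V.
Difference: 0.0033 V → 3.300 mV.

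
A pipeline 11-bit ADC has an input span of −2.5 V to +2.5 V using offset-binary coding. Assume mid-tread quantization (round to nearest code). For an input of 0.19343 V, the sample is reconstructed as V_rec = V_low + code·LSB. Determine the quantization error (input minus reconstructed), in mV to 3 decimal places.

0.559 mV

LSB = 5/2^11 = 2.441 mV.
(0.19343 − (−2.5))/0.00244141 = 1103.2289; round gives code 1103.
Reconstructed: 0.19287109 V.
Difference: 0.000558906 V → 0.559 mV.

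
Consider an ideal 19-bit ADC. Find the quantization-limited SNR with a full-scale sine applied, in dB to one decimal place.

116.1 dB

SNR ≈ 6.02·N + 1.76 dB = 6.02·19 + 1.76 = 116.14 dB.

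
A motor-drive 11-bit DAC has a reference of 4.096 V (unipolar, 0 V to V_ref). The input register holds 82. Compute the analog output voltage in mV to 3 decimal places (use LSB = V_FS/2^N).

164.000 mV

LSB = 4.096 V / 2^11 = 2.000 mV.
V_out = 0 + 82 × 0.002 V = 0.164 V.
= 164.000 mV.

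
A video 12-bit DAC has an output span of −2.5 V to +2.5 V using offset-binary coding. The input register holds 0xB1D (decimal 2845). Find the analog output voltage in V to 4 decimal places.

LSB = 5 V / 2^12 = 1.221 mV.
Code 0xB1D = 2845 decimal.
V_out = (−2.5) + 2845 × 0.0012207 V = 0.9729 V.

0.9729 V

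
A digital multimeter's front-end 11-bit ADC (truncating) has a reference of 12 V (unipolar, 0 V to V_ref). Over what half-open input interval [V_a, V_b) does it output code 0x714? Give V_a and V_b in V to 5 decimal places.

LSB = 12/2^11 = 5.859 mV.
Code 0x714 = 1812 decimal.
V_a = V_low + 1812·LSB = 10.6172 V; V_b = V_low + 1813·LSB = 10.623 V.

[10.61719 V, 10.62305 V)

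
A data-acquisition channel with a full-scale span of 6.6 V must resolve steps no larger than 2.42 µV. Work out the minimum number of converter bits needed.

22 bits

Number of steps required ≥ 6.6 V / 2.42 µV = 2727272.73.
Need 2^N ≥ 2727272.73; 2^21 = 2097152, 2^22 = 4194304.
Minimum N = 22.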